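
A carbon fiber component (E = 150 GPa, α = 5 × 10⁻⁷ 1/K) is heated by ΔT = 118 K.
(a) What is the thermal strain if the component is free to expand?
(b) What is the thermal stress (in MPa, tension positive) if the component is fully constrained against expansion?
(a) Free thermal strain ε_th = α·ΔT = (5 × 10⁻⁷) × 118 = 5.9 × 10⁻⁵
(b) Fully constrained, the expansion is suppressed, so σ = -E·α·ΔT. Convert E = 150 GPa = 1.5 × 10¹¹ Pa.
  σ = -(1.5 × 10¹¹) × (5 × 10⁻⁷) × 118 = -8.85 × 10⁶ Pa = -8.85 MPa (compressive)
Final answer: (a) ε_th = 5.9 × 10⁻⁵, (b) σ = -8.85 MPa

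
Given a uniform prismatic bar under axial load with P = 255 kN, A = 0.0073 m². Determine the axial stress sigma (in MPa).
Model: a uniform prismatic bar under axial load, so sigma = P / A.
Convert to SI units:
  P = 255 kN = 255000 N
Substitute:
  sigma = 255000 / 0.0073
  sigma = 3.493 × 10⁷ Pa
Convert: sigma = 3.493 × 10⁷ Pa = 34.93 MPa
Final answer: sigma = 34.93 MPa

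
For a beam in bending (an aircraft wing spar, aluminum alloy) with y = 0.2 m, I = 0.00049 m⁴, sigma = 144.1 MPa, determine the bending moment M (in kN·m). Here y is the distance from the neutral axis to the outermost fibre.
Model: a beam in bending, so sigma = (M·y) / I.
Solve for M: M = (sigma·I) / y.
Convert to SI units:
  sigma = 144.1 MPa = 1.441 × 10⁸ Pa
Substitute:
  M = ((1.441 × 10⁸) × 0.00049) / 0.2
  M = 353000 N·m
Convert: M = 353000 N·m = 353 kN·m
Final answer: M = 353 kN·m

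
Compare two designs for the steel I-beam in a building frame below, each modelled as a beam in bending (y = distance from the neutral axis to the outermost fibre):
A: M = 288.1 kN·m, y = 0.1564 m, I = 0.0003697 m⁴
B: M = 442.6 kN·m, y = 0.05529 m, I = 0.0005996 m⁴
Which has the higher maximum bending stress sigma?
Model: a beam in bending (y = distance from the neutral axis to the outermost fibre), so sigma = (M·y) / I (SI units).
  A: sigma = (288100 × 0.1564) / 0.0003697 = 1.219 × 10⁸ Pa = 121.9 MPa
  B: sigma = (442600 × 0.05529) / 0.0005996 = 4.081 × 10⁷ Pa = 40.81 MPa
121.9 MPa > 40.81 MPa, so A is larger.
Final answer: A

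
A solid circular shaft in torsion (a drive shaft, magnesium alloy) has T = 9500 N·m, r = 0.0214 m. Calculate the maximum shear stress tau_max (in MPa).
Model: a solid circular shaft in torsion, so tau_max = (2·T) / (π·r^3).
Substitute:
  tau_max = (2 × 9500) / (π × 0.0214^3)
  tau_max = 6.171 × 10⁸ Pa
Convert: tau_max = 6.171 × 10⁸ Pa = 617.1 MPa
Final answer: tau_max = 617.1 MPa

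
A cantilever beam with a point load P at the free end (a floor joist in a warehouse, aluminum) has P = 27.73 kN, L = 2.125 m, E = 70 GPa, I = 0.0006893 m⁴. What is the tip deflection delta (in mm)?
Model: a cantilever beam with a point load P at the free end, so delta = (P·L^3) / (3·E·I).
Convert to SI units:
  P = 27.73 kN = 27730 N
  E = 70 GPa = 7 × 10¹⁰ Pa
Substitute:
  delta = (27730 × 2.125^3) / (3 × (7 × 10¹⁰) × 0.0006893)
  delta = 0.001838 m
Convert: delta = 0.001838 m = 1.838 mm
Final answer: delta = 1.838 mm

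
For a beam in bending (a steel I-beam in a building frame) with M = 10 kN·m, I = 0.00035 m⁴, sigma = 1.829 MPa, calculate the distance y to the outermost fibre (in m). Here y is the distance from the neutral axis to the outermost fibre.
Model: a beam in bending, so sigma = (M·y) / I.
Solve for y: y = (sigma·I) / M.
Convert to SI units:
  M = 10 kN·m = 10000 N·m
  sigma = 1.829 MPa = 1.829 × 10⁶ Pa
Substitute:
  y = ((1.829 × 10⁶) × 0.00035) / 10000
  y = 0.06401 m
Final answer: y = 0.06401 m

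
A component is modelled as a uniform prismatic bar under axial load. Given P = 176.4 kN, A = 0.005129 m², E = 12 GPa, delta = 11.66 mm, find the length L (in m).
Model: a uniform prismatic bar under axial load, so delta = (P·L) / (A·E).
Solve for L: L = (delta·A·E) / P.
Convert to SI units:
  P = 176.4 kN = 176400 N
  E = 12 GPa = 1.2 × 10¹⁰ Pa
  delta = 11.66 mm = 0.01166 m
Substitute:
  L = (0.01166 × 0.005129 × (1.2 × 10¹⁰)) / 176400
  L = 4.068 m
Final answer: L = 4.068 m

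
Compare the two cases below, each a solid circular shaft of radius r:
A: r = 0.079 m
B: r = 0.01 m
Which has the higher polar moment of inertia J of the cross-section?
Model: a solid circular shaft of radius r, so J = (π·r^4) / 2 (SI units).
  A: J = (π × 0.079^4) / 2 = 6.118 × 10⁻⁵ m⁴
  B: J = (π × 0.01^4) / 2 = 1.571 × 10⁻⁸ m⁴
6.118 × 10⁻⁵ m⁴ > 1.571 × 10⁻⁸ m⁴, so A is larger.
Final answer: A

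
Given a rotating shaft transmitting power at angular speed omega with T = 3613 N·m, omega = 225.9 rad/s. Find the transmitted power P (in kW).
Model: a rotating shaft transmitting power at angular speed omega, so P = T·omega.
Substitute:
  P = 3613 × 225.9
  P = 816200 W
Convert: P = 816200 W = 816.2 kW
Final answer: P = 816.2 kW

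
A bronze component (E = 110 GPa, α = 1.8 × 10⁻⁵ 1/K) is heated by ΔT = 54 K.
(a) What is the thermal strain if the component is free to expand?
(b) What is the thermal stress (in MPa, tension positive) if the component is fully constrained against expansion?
(a) Free thermal strain ε_th = α·ΔT = (1.8 × 10⁻⁵) × 54 = 0.000972
(b) Fully constrained, the expansion is suppressed, so σ = -E·α·ΔT. Convert E = 110 GPa = 1.1 × 10¹¹ Pa.
  σ = -(1.1 × 10¹¹) × (1.8 × 10⁻⁵) × 54 = -1.069 × 10⁸ Pa = -106.9 MPa (compressive)
Final answer: (a) ε_th = 0.000972, (b) σ = -106.9 MPa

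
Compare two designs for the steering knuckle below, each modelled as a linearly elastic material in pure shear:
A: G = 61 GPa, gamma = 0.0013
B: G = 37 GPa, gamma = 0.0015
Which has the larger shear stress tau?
Model: a linearly elastic material in pure shear, so tau = G·gamma (SI units).
  A: tau = (6.1 × 10¹⁰) × 0.0013 = 7.93 × 10⁷ Pa = 79.3 MPa
  B: tau = (3.7 × 10¹⁰) × 0.0015 = 5.55 × 10⁷ Pa = 55.5 MPa
79.3 MPa > 55.5 MPa, so A is larger.
Final answer: A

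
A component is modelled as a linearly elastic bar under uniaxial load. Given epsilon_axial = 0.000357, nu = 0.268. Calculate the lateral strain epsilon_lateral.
Model: a linearly elastic bar under uniaxial load, so epsilon_lateral = -nu·epsilon_axial.
Substitute:
  epsilon_lateral = -(0.268 × 0.000357)
  epsilon_lateral = -9.568 × 10⁻⁵
Final answer: epsilon_lateral = -9.568 × 10⁻⁵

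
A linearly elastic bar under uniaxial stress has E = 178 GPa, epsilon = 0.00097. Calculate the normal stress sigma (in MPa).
Model: a linearly elastic bar under uniaxial stress, so sigma = E·epsilon.
Convert to SI units:
  E = 178 GPa = 1.78 × 10¹¹ Pa
Substitute:
  sigma = (1.78 × 10¹¹) × 0.00097
  sigma = 1.727 × 10⁸ Pa
Convert: sigma = 1.727 × 10⁸ Pa = 172.7 MPa
Final answer: sigma = 172.7 MPa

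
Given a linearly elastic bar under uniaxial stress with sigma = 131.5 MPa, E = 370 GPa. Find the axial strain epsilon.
Model: a linearly elastic bar under uniaxial stress, so epsilon = sigma / E.
Convert to SI units:
  sigma = 131.5 MPa = 1.315 × 10⁸ Pa
  E = 370 GPa = 3.7 × 10¹¹ Pa
Substitute:
  epsilon = (1.315 × 10⁸) / (3.7 × 10¹¹)
  epsilon = 0.0003554
Final answer: epsilon = 0.0003554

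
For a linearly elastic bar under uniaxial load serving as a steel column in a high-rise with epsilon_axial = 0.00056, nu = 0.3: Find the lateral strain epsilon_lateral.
Model: a linearly elastic bar under uniaxial load, so epsilon_lateral = -nu·epsilon_axial.
Substitute:
  epsilon_lateral = -(0.3 × 0.00056)
  epsilon_lateral = -0.000168
Final answer: epsilon_lateral = -0.000168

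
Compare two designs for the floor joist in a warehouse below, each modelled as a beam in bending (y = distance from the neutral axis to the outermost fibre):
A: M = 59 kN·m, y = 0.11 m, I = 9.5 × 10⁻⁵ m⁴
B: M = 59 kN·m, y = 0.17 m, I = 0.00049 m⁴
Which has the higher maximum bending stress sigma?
Model: a beam in bending (y = distance from the neutral axis to the outermost fibre), so sigma = (M·y) / I (SI units).
  A: sigma = (59000 × 0.11) / (9.5 × 10⁻⁵) = 6.832 × 10⁷ Pa = 68.32 MPa
  B: sigma = (59000 × 0.17) / 0.00049 = 2.047 × 10⁷ Pa = 20.47 MPa
68.32 MPa > 20.47 MPa, so A is larger.
Final answer: A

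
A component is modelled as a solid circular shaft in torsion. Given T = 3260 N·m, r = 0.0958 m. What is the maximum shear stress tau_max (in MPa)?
Model: a solid circular shaft in torsion, so tau_max = (2·T) / (π·r^3).
Substitute:
  tau_max = (2 × 3260) / (π × 0.0958^3)
  tau_max = 2.36 × 10⁶ Pa
Convert: tau_max = 2.36 × 10⁶ Pa = 2.36 MPa
Final answer: tau_max = 2.36 MPa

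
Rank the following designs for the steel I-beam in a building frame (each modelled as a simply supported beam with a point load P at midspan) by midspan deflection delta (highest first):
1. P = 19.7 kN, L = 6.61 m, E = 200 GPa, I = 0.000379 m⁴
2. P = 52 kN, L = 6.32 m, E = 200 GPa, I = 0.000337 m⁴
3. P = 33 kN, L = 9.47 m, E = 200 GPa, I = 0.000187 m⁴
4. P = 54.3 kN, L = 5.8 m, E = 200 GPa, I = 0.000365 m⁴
Model: a simply supported beam with a point load P at midspan, so delta = (P·L^3) / (48·E·I) (SI units).
  Case 1: delta = (19700 × 6.61^3) / (48 × (2 × 10¹¹) × 0.000379) = 0.001564 m = 1.564 mm
  Case 2: delta = (52000 × 6.32^3) / (48 × (2 × 10¹¹) × 0.000337) = 0.004057 m = 4.057 mm
  Case 3: delta = (33000 × 9.47^3) / (48 × (2 × 10¹¹) × 0.000187) = 0.01561 m = 15.61 mm
  Case 4: delta = (54300 × 5.8^3) / (48 × (2 × 10¹¹) × 0.000365) = 0.003024 m = 3.024 mm
Ordering: 15.61 mm (case 3) > 4.057 mm (case 2) > 3.024 mm (case 4) > 1.564 mm (case 1)
Final answer: 3, 2, 4, 1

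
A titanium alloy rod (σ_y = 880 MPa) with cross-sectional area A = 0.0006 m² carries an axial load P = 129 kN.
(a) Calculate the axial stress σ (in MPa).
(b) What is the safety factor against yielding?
(a) Axial stress σ = P/A. Convert P = 129 kN = 129000 N.
  σ = 129000 / 0.0006 = 2.15 × 10⁸ Pa = 215 MPa
(b) Safety factor SF = σ_y/σ = 880 / 215 = 4.093
Final answer: (a) σ = 215 MPa, (b) SF = 4.093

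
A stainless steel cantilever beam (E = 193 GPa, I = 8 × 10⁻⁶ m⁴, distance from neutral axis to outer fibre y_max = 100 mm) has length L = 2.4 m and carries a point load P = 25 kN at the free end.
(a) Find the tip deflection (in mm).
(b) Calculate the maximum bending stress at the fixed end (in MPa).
(a) Tip deflection of a cantilever with an end point load: δ = P·L^3 / (3·E·I). Convert P = 25 kN = 25000 N, E = 193 GPa = 1.93 × 10¹¹ Pa.
  δ = (25000 × 2.4^3) / (3 × (1.93 × 10¹¹) × (8 × 10⁻⁶)) = 0.07461 m = 74.61 mm
(b) Maximum bending moment at the fixed end: M = P·L = 25000 × 2.4 = 60000 N·m. Convert y_max = 100 mm = 0.1 m.
  σ = M·y_max / I = (60000 × 0.1) / (8 × 10⁻⁶) = 7.5 × 10⁸ Pa = 750 MPa
Final answer: (a) δ = 74.61 mm, (b) σ = 750 MPa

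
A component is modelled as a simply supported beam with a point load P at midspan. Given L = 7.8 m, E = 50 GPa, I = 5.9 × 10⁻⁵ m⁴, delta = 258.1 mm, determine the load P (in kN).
Model: a simply supported beam with a point load P at midspan, so delta = (P·L^3) / (48·E·I).
Solve for P: P = (48·delta·E·I) / L^3.
Convert to SI units:
  E = 50 GPa = 5 × 10¹⁰ Pa
  delta = 258.1 mm = 0.2581 m
Substitute:
  P = (48 × 0.2581 × (5 × 10¹⁰) × (5.9 × 10⁻⁵)) / 7.8^3
  P = 77010 N
Convert: P = 77010 N = 77.01 kN
Final answer: P = 77.01 kN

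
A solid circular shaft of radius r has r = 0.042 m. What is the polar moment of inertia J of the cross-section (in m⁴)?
Model: a solid circular shaft of radius r, so J = (π·r^4) / 2.
Substitute:
  J = (π × 0.042^4) / 2
  J = 4.888 × 10⁻⁶ m⁴
Final answer: J = 4.888 × 10⁻⁶ m⁴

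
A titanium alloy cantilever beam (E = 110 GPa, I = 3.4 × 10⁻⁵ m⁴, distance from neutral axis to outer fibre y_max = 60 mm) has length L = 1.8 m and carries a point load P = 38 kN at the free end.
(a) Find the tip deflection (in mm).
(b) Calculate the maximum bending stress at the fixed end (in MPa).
(a) Tip deflection of a cantilever with an end point load: δ = P·L^3 / (3·E·I). Convert P = 38 kN = 38000 N, E = 110 GPa = 1.1 × 10¹¹ Pa.
  δ = (38000 × 1.8^3) / (3 × (1.1 × 10¹¹) × (3.4 × 10⁻⁵)) = 0.01975 m = 19.75 mm
(b) Maximum bending moment at the fixed end: M = P·L = 38000 × 1.8 = 68400 N·m. Convert y_max = 60 mm = 0.06 m.
  σ = M·y_max / I = (68400 × 0.06) / (3.4 × 10⁻⁵) = 1.207 × 10⁸ Pa = 120.7 MPa
Final answer: (a) δ = 19.75 mm, (b) σ = 120.7 MPa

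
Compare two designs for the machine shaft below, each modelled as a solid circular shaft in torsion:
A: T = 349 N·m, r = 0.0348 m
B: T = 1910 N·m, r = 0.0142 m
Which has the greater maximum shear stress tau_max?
Model: a solid circular shaft in torsion, so tau_max = (2·T) / (π·r^3) (SI units).
  A: tau_max = (2 × 349) / (π × 0.0348^3) = 5.272 × 10⁶ Pa = 5.272 MPa
  B: tau_max = (2 × 1910) / (π × 0.0142^3) = 4.247 × 10⁸ Pa = 424.7 MPa
424.7 MPa > 5.272 MPa, so B is larger.
Final answer: B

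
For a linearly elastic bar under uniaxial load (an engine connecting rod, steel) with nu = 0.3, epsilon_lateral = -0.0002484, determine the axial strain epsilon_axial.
Model: a linearly elastic bar under uniaxial load, so epsilon_lateral = -nu·epsilon_axial.
Solve for epsilon_axial: epsilon_axial = -epsilon_lateral / nu.
Substitute:
  epsilon_axial = -(-0.0002484) / 0.3
  epsilon_axial = 0.000828
Final answer: epsilon_axial = 0.000828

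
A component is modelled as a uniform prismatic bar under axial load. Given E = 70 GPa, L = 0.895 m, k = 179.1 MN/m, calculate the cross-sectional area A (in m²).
Model: a uniform prismatic bar under axial load, so k = (A·E) / L.
Solve for A: A = (k·L) / E.
Convert to SI units:
  E = 70 GPa = 7 × 10¹⁰ Pa
  k = 179.1 MN/m = 1.791 × 10⁸ N/m
Substitute:
  A = ((1.791 × 10⁸) × 0.895) / (7 × 10¹⁰)
  A = 0.00229 m²
Final answer: A = 0.00229 m²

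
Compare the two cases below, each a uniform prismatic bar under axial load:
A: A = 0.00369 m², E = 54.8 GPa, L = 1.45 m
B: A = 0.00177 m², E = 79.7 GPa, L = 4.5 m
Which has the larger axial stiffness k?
Model: a uniform prismatic bar under axial load, so k = (A·E) / L (SI units).
  A: k = (0.00369 × (5.48 × 10¹⁰)) / 1.45 = 1.395 × 10⁸ N/m = 139.5 MN/m
  B: k = (0.00177 × (7.97 × 10¹⁰)) / 4.5 = 3.135 × 10⁷ N/m = 31.35 MN/m
139.5 MN/m > 31.35 MN/m, so A is larger.
Final answer: A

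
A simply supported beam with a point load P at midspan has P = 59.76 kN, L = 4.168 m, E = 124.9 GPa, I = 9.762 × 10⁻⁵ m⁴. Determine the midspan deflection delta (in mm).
Model: a simply supported beam with a point load P at midspan, so delta = (P·L^3) / (48·E·I).
Convert to SI units:
  P = 59.76 kN = 59760 N
  E = 124.9 GPa = 1.249 × 10¹¹ Pa
Substitute:
  delta = (59760 × 4.168^3) / (48 × (1.249 × 10¹¹) × (9.762 × 10⁻⁵))
  delta = 0.007394 m
Convert: delta = 0.007394 m = 7.394 mm
Final answer: delta = 7.394 mm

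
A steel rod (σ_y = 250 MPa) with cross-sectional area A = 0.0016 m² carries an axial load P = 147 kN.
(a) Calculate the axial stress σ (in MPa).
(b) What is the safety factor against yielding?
(a) Axial stress σ = P/A. Convert P = 147 kN = 147000 N.
  σ = 147000 / 0.0016 = 9.188 × 10⁷ Pa = 91.88 MPa
(b) Safety factor SF = σ_y/σ = 250 / 91.88 = 2.721
Final answer: (a) σ = 91.88 MPa, (b) SF = 2.721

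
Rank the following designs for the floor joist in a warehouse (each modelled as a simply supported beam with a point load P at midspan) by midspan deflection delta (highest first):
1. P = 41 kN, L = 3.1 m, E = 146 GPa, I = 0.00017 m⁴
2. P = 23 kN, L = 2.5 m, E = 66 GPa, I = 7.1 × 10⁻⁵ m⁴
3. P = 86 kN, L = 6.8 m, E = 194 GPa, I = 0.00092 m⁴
Model: a simply supported beam with a point load P at midspan, so delta = (P·L^3) / (48·E·I) (SI units).
  Case 1: delta = (41000 × 3.1^3) / (48 × (1.46 × 10¹¹) × 0.00017) = 0.001025 m = 1.025 mm
  Case 2: delta = (23000 × 2.5^3) / (48 × (6.6 × 10¹⁰) × (7.1 × 10⁻⁵)) = 0.001598 m = 1.598 mm
  Case 3: delta = (86000 × 6.8^3) / (48 × (1.94 × 10¹¹) × 0.00092) = 0.003156 m = 3.156 mm
Ordering: 3.156 mm (case 3) > 1.598 mm (case 2) > 1.025 mm (case 1)
Final answer: 3, 2, 1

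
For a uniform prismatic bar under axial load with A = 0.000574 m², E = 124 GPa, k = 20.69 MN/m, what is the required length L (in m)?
Model: a uniform prismatic bar under axial load, so k = (A·E) / L.
Solve for L: L = (A·E) / k.
Convert to SI units:
  E = 124 GPa = 1.24 × 10¹¹ Pa
  k = 20.69 MN/m = 2.069 × 10⁷ N/m
Substitute:
  L = (0.000574 × (1.24 × 10¹¹)) / (2.069 × 10⁷)
  L = 3.44 m
Final answer: L = 3.44 m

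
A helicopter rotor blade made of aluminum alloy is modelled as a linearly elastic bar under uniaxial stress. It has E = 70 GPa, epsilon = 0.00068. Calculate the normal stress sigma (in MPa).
Model: a linearly elastic bar under uniaxial stress, so sigma = E·epsilon.
Convert to SI units:
  E = 70 GPa = 7 × 10¹⁰ Pa
Substitute:
  sigma = (7 × 10¹⁰) × 0.00068
  sigma = 4.76 × 10⁷ Pa
Convert: sigma = 4.76 × 10⁷ Pa = 47.6 MPa
Final answer: sigma = 47.6 MPa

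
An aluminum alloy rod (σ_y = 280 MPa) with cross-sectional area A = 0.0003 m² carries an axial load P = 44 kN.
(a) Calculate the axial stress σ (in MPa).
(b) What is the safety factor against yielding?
(a) Axial stress σ = P/A. Convert P = 44 kN = 44000 N.
  σ = 44000 / 0.0003 = 1.467 × 10⁸ Pa = 146.7 MPa
(b) Safety factor SF = σ_y/σ = 280 / 146.7 = 1.909
Final answer: (a) σ = 146.7 MPa, (b) SF = 1.909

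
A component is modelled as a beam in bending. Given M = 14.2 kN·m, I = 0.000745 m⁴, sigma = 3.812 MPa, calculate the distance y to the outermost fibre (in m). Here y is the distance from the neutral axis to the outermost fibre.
Model: a beam in bending, so sigma = (M·y) / I.
Solve for y: y = (sigma·I) / M.
Convert to SI units:
  M = 14.2 kN·m = 14200 N·m
  sigma = 3.812 MPa = 3.812 × 10⁶ Pa
Substitute:
  y = ((3.812 × 10⁶) × 0.000745) / 14200
  y = 0.2 m
Final answer: y = 0.2 m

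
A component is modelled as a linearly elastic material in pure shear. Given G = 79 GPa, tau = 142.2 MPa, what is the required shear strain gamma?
Model: a linearly elastic material in pure shear, so tau = G·gamma.
Solve for gamma: gamma = tau / G.
Convert to SI units:
  G = 79 GPa = 7.9 × 10¹⁰ Pa
  tau = 142.2 MPa = 1.422 × 10⁸ Pa
Substitute:
  gamma = (1.422 × 10⁸) / (7.9 × 10¹⁰)
  gamma = 0.0018
Final answer: gamma = 0.0018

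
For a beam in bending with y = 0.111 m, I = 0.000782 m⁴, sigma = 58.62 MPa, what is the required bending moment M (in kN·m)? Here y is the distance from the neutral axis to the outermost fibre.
Model: a beam in bending, so sigma = (M·y) / I.
Solve for M: M = (sigma·I) / y.
Convert to SI units:
  sigma = 58.62 MPa = 5.862 × 10⁷ Pa
Substitute:
  M = ((5.862 × 10⁷) × 0.000782) / 0.111
  M = 413000 N·m
Convert: M = 413000 N·m = 413 kN·m
Final answer: M = 413 kN·m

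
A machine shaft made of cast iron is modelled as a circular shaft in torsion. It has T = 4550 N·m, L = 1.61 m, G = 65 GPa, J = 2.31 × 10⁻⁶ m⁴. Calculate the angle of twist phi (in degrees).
Model: a circular shaft in torsion, so phi = (T·L) / (G·J).
Convert to SI units:
  G = 65 GPa = 6.5 × 10¹⁰ Pa
Substitute:
  phi = (4550 × 1.61) / ((6.5 × 10¹⁰) × (2.31 × 10⁻⁶))
  phi = 0.04879 rad
Convert to degrees: phi = 0.04879 × 180/π = 2.795°
Final answer: phi = 2.795°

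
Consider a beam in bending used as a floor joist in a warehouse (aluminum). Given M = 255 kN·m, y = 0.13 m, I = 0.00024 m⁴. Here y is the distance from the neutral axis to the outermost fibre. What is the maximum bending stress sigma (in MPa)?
Model: a beam in bending, so sigma = (M·y) / I.
Convert to SI units:
  M = 255 kN·m = 255000 N·m
Substitute:
  sigma = (255000 × 0.13) / 0.00024
  sigma = 1.381 × 10⁸ Pa
Convert: sigma = 1.381 × 10⁸ Pa = 138.1 MPa
Final answer: sigma = 138.1 MPa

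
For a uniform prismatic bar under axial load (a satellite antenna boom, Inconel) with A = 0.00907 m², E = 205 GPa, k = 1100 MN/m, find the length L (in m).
Model: a uniform prismatic bar under axial load, so k = (A·E) / L.
Solve for L: L = (A·E) / k.
Convert to SI units:
  E = 205 GPa = 2.05 × 10¹¹ Pa
  k = 1100 MN/m = 1.1 × 10⁹ N/m
Substitute:
  L = (0.00907 × (2.05 × 10¹¹)) / (1.1 × 10⁹)
  L = 1.69 m
Final answer: L = 1.69 m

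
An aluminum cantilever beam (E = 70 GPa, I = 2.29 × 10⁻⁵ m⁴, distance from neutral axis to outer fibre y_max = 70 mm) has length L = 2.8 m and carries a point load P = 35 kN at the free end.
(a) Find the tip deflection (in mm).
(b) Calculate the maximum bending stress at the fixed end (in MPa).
(a) Tip deflection of a cantilever with an end point load: δ = P·L^3 / (3·E·I). Convert P = 35 kN = 35000 N, E = 70 GPa = 7 × 10¹⁰ Pa.
  δ = (35000 × 2.8^3) / (3 × (7 × 10¹⁰) × (2.29 × 10⁻⁵)) = 0.1598 m = 159.8 mm
(b) Maximum bending moment at the fixed end: M = P·L = 35000 × 2.8 = 98000 N·m. Convert y_max = 70 mm = 0.07 m.
  σ = M·y_max / I = (98000 × 0.07) / (2.29 × 10⁻⁵) = 2.996 × 10⁸ Pa = 299.6 MPa
Final answer: (a) δ = 159.8 mm, (b) σ = 299.6 MPa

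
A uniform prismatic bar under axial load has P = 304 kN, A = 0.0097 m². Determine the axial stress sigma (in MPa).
Model: a uniform prismatic bar under axial load, so sigma = P / A.
Convert to SI units:
  P = 304 kN = 304000 N
Substitute:
  sigma = 304000 / 0.0097
  sigma = 3.134 × 10⁷ Pa
Convert: sigma = 3.134 × 10⁷ Pa = 31.34 MPa
Final answer: sigma = 31.34 MPa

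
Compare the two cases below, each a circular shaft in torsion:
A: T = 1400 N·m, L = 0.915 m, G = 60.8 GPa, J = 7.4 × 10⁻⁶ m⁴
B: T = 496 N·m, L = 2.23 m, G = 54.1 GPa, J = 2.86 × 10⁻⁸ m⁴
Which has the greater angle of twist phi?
Model: a circular shaft in torsion, so phi = (T·L) / (G·J) (SI units).
  A: phi = (1400 × 0.915) / ((6.08 × 10¹⁰) × (7.4 × 10⁻⁶)) = 0.002847 rad = 0.1631°
  B: phi = (496 × 2.23) / ((5.41 × 10¹⁰) × (2.86 × 10⁻⁸)) = 0.7149 rad = 40.96°
40.96° > 0.1631°, so B is larger.
Final answer: B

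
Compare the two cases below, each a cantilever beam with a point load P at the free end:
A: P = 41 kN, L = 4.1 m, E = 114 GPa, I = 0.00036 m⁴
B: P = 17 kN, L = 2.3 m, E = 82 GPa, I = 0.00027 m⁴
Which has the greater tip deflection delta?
Model: a cantilever beam with a point load P at the free end, so delta = (P·L^3) / (3·E·I) (SI units).
  A: delta = (41000 × 4.1^3) / (3 × (1.14 × 10¹¹) × 0.00036) = 0.02295 m = 22.95 mm
  B: delta = (17000 × 2.3^3) / (3 × (8.2 × 10¹⁰) × 0.00027) = 0.003114 m = 3.114 mm
22.95 mm > 3.114 mm, so A is larger.
Final answer: A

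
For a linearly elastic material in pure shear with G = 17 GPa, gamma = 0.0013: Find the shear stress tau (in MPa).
Model: a linearly elastic material in pure shear, so tau = G·gamma.
Convert to SI units:
  G = 17 GPa = 1.7 × 10¹⁰ Pa
Substitute:
  tau = (1.7 × 10¹⁰) × 0.0013
  tau = 2.21 × 10⁷ Pa
Convert: tau = 2.21 × 10⁷ Pa = 22.1 MPa
Final answer: tau = 22.1 MPa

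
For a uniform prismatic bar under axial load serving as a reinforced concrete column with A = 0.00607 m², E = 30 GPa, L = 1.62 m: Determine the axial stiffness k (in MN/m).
Model: a uniform prismatic bar under axial load, so k = (A·E) / L.
Convert to SI units:
  E = 30 GPa = 3 × 10¹⁰ Pa
Substitute:
  k = (0.00607 × (3 × 10¹⁰)) / 1.62
  k = 1.124 × 10⁸ N/m
Convert: k = 1.124 × 10⁸ N/m = 112.4 MN/m
Final answer: k = 112.4 MN/m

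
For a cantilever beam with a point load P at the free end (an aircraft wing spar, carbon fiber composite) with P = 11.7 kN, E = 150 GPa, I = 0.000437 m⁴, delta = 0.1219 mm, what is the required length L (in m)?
Model: a cantilever beam with a point load P at the free end, so delta = (P·L^3) / (3·E·I).
Solve for L: L = ((3·delta·E·I) / P)^(1/3).
Convert to SI units:
  P = 11.7 kN = 11700 N
  E = 150 GPa = 1.5 × 10¹¹ Pa
  delta = 0.1219 mm = 0.0001219 m
Substitute:
  L = ((3 × 0.0001219 × (1.5 × 10¹¹) × 0.000437) / 11700)^(1/3)
  L = 1.27 m
Final answer: L = 1.27 m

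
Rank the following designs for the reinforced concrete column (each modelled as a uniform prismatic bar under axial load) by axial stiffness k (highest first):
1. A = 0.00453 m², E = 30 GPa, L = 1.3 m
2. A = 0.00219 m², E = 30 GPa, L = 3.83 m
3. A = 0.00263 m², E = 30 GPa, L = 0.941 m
Model: a uniform prismatic bar under axial load, so k = (A·E) / L (SI units).
  Case 1: k = (0.00453 × (3 × 10¹⁰)) / 1.3 = 1.045 × 10⁸ N/m = 104.5 MN/m
  Case 2: k = (0.00219 × (3 × 10¹⁰)) / 3.83 = 1.715 × 10⁷ N/m = 17.15 MN/m
  Case 3: k = (0.00263 × (3 × 10¹⁰)) / 0.941 = 8.385 × 10⁷ N/m = 83.85 MN/m
Ordering: 104.5 MN/m (case 1) > 83.85 MN/m (case 3) > 17.15 MN/m (case 2)
Final answer: 1, 3, 2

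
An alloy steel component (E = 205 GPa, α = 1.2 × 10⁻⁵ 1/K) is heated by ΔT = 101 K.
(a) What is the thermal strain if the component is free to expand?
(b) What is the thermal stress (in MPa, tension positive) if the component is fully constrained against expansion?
(a) Free thermal strain ε_th = α·ΔT = (1.2 × 10⁻⁵) × 101 = 0.001212
(b) Fully constrained, the expansion is suppressed, so σ = -E·α·ΔT. Convert E = 205 GPa = 2.05 × 10¹¹ Pa.
  σ = -(2.05 × 10¹¹) × (1.2 × 10⁻⁵) × 101 = -2.485 × 10⁸ Pa = -248.5 MPa (compressive)
Final answer: (a) ε_th = 0.001212, (b) σ = -248.5 MPa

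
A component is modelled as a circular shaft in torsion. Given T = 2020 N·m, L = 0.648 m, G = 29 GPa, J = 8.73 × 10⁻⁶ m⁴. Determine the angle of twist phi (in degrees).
Model: a circular shaft in torsion, so phi = (T·L) / (G·J).
Convert to SI units:
  G = 29 GPa = 2.9 × 10¹⁰ Pa
Substitute:
  phi = (2020 × 0.648) / ((2.9 × 10¹⁰) × (8.73 × 10⁻⁶))
  phi = 0.00517 rad
Convert to degrees: phi = 0.00517 × 180/π = 0.2962°
Final answer: phi = 0.2962°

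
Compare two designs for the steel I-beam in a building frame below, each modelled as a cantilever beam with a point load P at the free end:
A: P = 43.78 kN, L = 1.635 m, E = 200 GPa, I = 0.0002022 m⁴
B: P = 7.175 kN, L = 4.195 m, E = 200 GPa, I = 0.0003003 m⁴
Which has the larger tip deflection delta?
Model: a cantilever beam with a point load P at the free end, so delta = (P·L^3) / (3·E·I) (SI units).
  A: delta = (43780 × 1.635^3) / (3 × (2 × 10¹¹) × 0.0002022) = 0.001577 m = 1.577 mm
  B: delta = (7175 × 4.195^3) / (3 × (2 × 10¹¹) × 0.0003003) = 0.00294 m = 2.94 mm
2.94 mm > 1.577 mm, so B is larger.
Final answer: B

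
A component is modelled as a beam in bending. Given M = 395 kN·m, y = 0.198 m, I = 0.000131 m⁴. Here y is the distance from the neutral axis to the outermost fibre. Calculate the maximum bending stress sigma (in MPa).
Model: a beam in bending, so sigma = (M·y) / I.
Convert to SI units:
  M = 395 kN·m = 395000 N·m
Substitute:
  sigma = (395000 × 0.198) / 0.000131
  sigma = 5.97 × 10⁸ Pa
Convert: sigma = 5.97 × 10⁸ Pa = 597 MPa
Final answer: sigma = 597 MPa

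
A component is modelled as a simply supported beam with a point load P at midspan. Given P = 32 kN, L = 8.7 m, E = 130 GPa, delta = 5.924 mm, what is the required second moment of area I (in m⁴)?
Model: a simply supported beam with a point load P at midspan, so delta = (P·L^3) / (48·E·I).
Solve for I: I = (P·L^3) / (48·delta·E).
Convert to SI units:
  P = 32 kN = 32000 N
  E = 130 GPa = 1.3 × 10¹¹ Pa
  delta = 5.924 mm = 0.005924 m
Substitute:
  I = (32000 × 8.7^3) / (48 × 0.005924 × (1.3 × 10¹¹))
  I = 0.00057 m⁴
Final answer: I = 0.00057 m⁴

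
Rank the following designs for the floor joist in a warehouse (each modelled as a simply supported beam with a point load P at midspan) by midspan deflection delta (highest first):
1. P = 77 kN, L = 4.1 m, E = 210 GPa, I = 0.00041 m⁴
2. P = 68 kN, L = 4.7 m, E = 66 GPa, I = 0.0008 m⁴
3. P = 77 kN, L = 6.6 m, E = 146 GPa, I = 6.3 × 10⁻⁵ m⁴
Model: a simply supported beam with a point load P at midspan, so delta = (P·L^3) / (48·E·I) (SI units).
  Case 1: delta = (77000 × 4.1^3) / (48 × (2.1 × 10¹¹) × 0.00041) = 0.001284 m = 1.284 mm
  Case 2: delta = (68000 × 4.7^3) / (48 × (6.6 × 10¹⁰) × 0.0008) = 0.002786 m = 2.786 mm
  Case 3: delta = (77000 × 6.6^3) / (48 × (1.46 × 10¹¹) × (6.3 × 10⁻⁵)) = 0.05014 m = 50.14 mm
Ordering: 50.14 mm (case 3) > 2.786 mm (case 2) > 1.284 mm (case 1)
Final answer: 3, 2, 1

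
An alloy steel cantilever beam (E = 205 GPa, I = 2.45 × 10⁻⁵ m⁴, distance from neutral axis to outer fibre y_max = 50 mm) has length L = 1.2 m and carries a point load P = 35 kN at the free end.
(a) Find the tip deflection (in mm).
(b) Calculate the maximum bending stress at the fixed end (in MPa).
(a) Tip deflection of a cantilever with an end point load: δ = P·L^3 / (3·E·I). Convert P = 35 kN = 35000 N, E = 205 GPa = 2.05 × 10¹¹ Pa.
  δ = (35000 × 1.2^3) / (3 × (2.05 × 10¹¹) × (2.45 × 10⁻⁵)) = 0.004014 m = 4.014 mm
(b) Maximum bending moment at the fixed end: M = P·L = 35000 × 1.2 = 42000 N·m. Convert y_max = 50 mm = 0.05 m.
  σ = M·y_max / I = (42000 × 0.05) / (2.45 × 10⁻⁵) = 8.571 × 10⁷ Pa = 85.71 MPa
Final answer: (a) δ = 4.014 mm, (b) σ = 85.71 MPa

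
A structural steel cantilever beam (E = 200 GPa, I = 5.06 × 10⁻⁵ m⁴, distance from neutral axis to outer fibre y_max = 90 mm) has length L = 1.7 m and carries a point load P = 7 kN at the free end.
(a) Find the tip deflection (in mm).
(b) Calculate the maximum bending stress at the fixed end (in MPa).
(a) Tip deflection of a cantilever with an end point load: δ = P·L^3 / (3·E·I). Convert P = 7 kN = 7000 N, E = 200 GPa = 2 × 10¹¹ Pa.
  δ = (7000 × 1.7^3) / (3 × (2 × 10¹¹) × (5.06 × 10⁻⁵)) = 0.001133 m = 1.133 mm
(b) Maximum bending moment at the fixed end: M = P·L = 7000 × 1.7 = 11900 N·m. Convert y_max = 90 mm = 0.09 m.
  σ = M·y_max / I = (11900 × 0.09) / (5.06 × 10⁻⁵) = 2.117 × 10⁷ Pa = 21.17 MPa
Final answer: (a) δ = 1.133 mm, (b) σ = 21.17 MPa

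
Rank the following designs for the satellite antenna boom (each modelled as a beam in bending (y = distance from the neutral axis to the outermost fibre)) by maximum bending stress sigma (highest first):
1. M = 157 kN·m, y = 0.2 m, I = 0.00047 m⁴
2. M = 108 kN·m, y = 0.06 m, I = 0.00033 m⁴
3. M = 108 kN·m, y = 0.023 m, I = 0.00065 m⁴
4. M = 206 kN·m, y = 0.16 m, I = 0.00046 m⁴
Model: a beam in bending (y = distance from the neutral axis to the outermost fibre), so sigma = (M·y) / I (SI units).
  Case 1: sigma = (157000 × 0.2) / 0.00047 = 6.681 × 10⁷ Pa = 66.81 MPa
  Case 2: sigma = (108000 × 0.06) / 0.00033 = 1.964 × 10⁷ Pa = 19.64 MPa
  Case 3: sigma = (108000 × 0.023) / 0.00065 = 3.822 × 10⁶ Pa = 3.822 MPa
  Case 4: sigma = (206000 × 0.16) / 0.00046 = 7.165 × 10⁷ Pa = 71.65 MPa
Ordering: 71.65 MPa (case 4) > 66.81 MPa (case 1) > 19.64 MPa (case 2) > 3.822 MPa (case 3)
Final answer: 4, 1, 2, 3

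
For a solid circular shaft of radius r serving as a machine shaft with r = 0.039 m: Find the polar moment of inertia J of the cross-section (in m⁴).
Model: a solid circular shaft of radius r, so J = (π·r^4) / 2.
Substitute:
  J = (π × 0.039^4) / 2
  J = 3.634 × 10⁻⁶ m⁴
Final answer: J = 3.634 × 10⁻⁶ m⁴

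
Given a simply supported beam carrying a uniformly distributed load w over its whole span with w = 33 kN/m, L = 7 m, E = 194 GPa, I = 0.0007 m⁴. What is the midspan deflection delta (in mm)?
Model: a simply supported beam carrying a uniformly distributed load w over its whole span, so delta = (5·w·L^4) / (384·E·I).
Convert to SI units:
  w = 33 kN/m = 33000 N/m
  E = 194 GPa = 1.94 × 10¹¹ Pa
Substitute:
  delta = (5 × 33000 × 7^4) / (384 × (1.94 × 10¹¹) × 0.0007)
  delta = 0.007597 m
Convert: delta = 0.007597 m = 7.597 mm
Final answer: delta = 7.597 mm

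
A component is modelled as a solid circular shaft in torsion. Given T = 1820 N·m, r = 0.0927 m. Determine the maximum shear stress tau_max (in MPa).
Model: a solid circular shaft in torsion, so tau_max = (2·T) / (π·r^3).
Substitute:
  tau_max = (2 × 1820) / (π × 0.0927^3)
  tau_max = 1.454 × 10⁶ Pa
Convert: tau_max = 1.454 × 10⁶ Pa = 1.454 MPa
Final answer: tau_max = 1.454 MPa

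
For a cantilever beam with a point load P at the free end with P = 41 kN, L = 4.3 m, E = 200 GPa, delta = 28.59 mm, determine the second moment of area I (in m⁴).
Model: a cantilever beam with a point load P at the free end, so delta = (P·L^3) / (3·E·I).
Solve for I: I = (P·L^3) / (3·delta·E).
Convert to SI units:
  P = 41 kN = 41000 N
  E = 200 GPa = 2 × 10¹¹ Pa
  delta = 28.59 mm = 0.02859 m
Substitute:
  I = (41000 × 4.3^3) / (3 × 0.02859 × (2 × 10¹¹))
  I = 0.00019 m⁴
Final answer: I = 0.00019 m⁴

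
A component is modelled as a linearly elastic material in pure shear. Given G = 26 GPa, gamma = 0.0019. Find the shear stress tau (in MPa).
Model: a linearly elastic material in pure shear, so tau = G·gamma.
Convert to SI units:
  G = 26 GPa = 2.6 × 10¹⁰ Pa
Substitute:
  tau = (2.6 × 10¹⁰) × 0.0019
  tau = 4.94 × 10⁷ Pa
Convert: tau = 4.94 × 10⁷ Pa = 49.4 MPa
Final answer: tau = 49.4 MPa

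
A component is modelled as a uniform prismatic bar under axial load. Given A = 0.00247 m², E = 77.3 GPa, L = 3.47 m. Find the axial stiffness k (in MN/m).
Model: a uniform prismatic bar under axial load, so k = (A·E) / L.
Convert to SI units:
  E = 77.3 GPa = 7.73 × 10¹⁰ Pa
Substitute:
  k = (0.00247 × (7.73 × 10¹⁰)) / 3.47
  k = 5.502 × 10⁷ N/m
Convert: k = 5.502 × 10⁷ N/m = 55.02 MN/m
Final answer: k = 55.02 MN/m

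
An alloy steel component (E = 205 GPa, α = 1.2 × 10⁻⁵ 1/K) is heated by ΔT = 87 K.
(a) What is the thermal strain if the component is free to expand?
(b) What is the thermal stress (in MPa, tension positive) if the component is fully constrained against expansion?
(a) Free thermal strain ε_th = α·ΔT = (1.2 × 10⁻⁵) × 87 = 0.001044
(b) Fully constrained, the expansion is suppressed, so σ = -E·α·ΔT. Convert E = 205 GPa = 2.05 × 10¹¹ Pa.
  σ = -(2.05 × 10¹¹) × (1.2 × 10⁻⁵) × 87 = -2.14 × 10⁸ Pa = -214 MPa (compressive)
Final answer: (a) ε_th = 0.001044, (b) σ = -214 MPa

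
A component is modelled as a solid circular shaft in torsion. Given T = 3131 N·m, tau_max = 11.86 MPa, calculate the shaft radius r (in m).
Model: a solid circular shaft in torsion, so tau_max = (2·T) / (π·r^3).
Solve for r: r = ((2·T) / (π·tau_max))^(1/3).
Convert to SI units:
  tau_max = 11.86 MPa = 1.186 × 10⁷ Pa
Substitute:
  r = ((2 × 3131) / (π × (1.186 × 10⁷)))^(1/3)
  r = 0.05519 m
Final answer: r = 0.05519 m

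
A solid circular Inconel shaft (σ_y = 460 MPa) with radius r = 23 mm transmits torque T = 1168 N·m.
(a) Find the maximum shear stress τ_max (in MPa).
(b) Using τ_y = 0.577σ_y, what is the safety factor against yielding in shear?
(a) For a solid circular shaft, τ_max = T·r/J with J = π·r^4/2, i.e. τ_max = 2·T / (π·r^3). Convert r = 23 mm = 0.023 m.
  τ_max = (2 × 1168) / (π × 0.023^3) = 6.111 × 10⁷ Pa = 61.11 MPa
(b) τ_y = 0.577 × 460 = 265.42 MPa
  SF = τ_y/τ_max = 265.42 / 61.11 = 4.343
Final answer: (a) τ_max = 61.11 MPa, (b) SF = 4.343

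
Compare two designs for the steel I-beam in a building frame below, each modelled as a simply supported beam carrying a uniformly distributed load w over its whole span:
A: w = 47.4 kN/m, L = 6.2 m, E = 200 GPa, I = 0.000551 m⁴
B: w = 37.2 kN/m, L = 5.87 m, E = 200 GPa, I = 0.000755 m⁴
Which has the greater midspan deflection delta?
Model: a simply supported beam carrying a uniformly distributed load w over its whole span, so delta = (5·w·L^4) / (384·E·I) (SI units).
  A: delta = (5 × 47400 × 6.2^4) / (384 × (2 × 10¹¹) × 0.000551) = 0.008276 m = 8.276 mm
  B: delta = (5 × 37200 × 5.87^4) / (384 × (2 × 10¹¹) × 0.000755) = 0.003809 m = 3.809 mm
8.276 mm > 3.809 mm, so A is larger.
Final answer: A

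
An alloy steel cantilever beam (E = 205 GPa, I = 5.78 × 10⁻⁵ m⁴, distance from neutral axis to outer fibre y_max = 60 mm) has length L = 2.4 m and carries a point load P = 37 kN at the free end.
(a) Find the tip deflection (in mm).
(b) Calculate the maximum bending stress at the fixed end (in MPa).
(a) Tip deflection of a cantilever with an end point load: δ = P·L^3 / (3·E·I). Convert P = 37 kN = 37000 N, E = 205 GPa = 2.05 × 10¹¹ Pa.
  δ = (37000 × 2.4^3) / (3 × (2.05 × 10¹¹) × (5.78 × 10⁻⁵)) = 0.01439 m = 14.39 mm
(b) Maximum bending moment at the fixed end: M = P·L = 37000 × 2.4 = 88800 N·m. Convert y_max = 60 mm = 0.06 m.
  σ = M·y_max / I = (88800 × 0.06) / (5.78 × 10⁻⁵) = 9.218 × 10⁷ Pa = 92.18 MPa
Final answer: (a) δ = 14.39 mm, (b) σ = 92.18 MPa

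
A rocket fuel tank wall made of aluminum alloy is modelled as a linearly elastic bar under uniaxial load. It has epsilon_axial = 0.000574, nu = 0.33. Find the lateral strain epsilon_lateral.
Model: a linearly elastic bar under uniaxial load, so epsilon_lateral = -nu·epsilon_axial.
Substitute:
  epsilon_lateral = -(0.33 × 0.000574)
  epsilon_lateral = -0.0001894
Final answer: epsilon_lateral = -0.0001894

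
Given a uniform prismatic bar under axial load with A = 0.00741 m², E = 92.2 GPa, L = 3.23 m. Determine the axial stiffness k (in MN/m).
Model: a uniform prismatic bar under axial load, so k = (A·E) / L.
Convert to SI units:
  E = 92.2 GPa = 9.22 × 10¹⁰ Pa
Substitute:
  k = (0.00741 × (9.22 × 10¹⁰)) / 3.23
  k = 2.115 × 10⁸ N/m
Convert: k = 2.115 × 10⁸ N/m = 211.5 MN/m
Final answer: k = 211.5 MN/m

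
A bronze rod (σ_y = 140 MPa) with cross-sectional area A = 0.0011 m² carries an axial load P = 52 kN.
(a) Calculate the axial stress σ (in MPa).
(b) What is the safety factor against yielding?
(a) Axial stress σ = P/A. Convert P = 52 kN = 52000 N.
  σ = 52000 / 0.0011 = 4.727 × 10⁷ Pa = 47.27 MPa
(b) Safety factor SF = σ_y/σ = 140 / 47.27 = 2.962
Final answer: (a) σ = 47.27 MPa, (b) SF = 2.962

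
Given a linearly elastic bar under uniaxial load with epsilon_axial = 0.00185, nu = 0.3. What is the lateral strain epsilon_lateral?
Model: a linearly elastic bar under uniaxial load, so epsilon_lateral = -nu·epsilon_axial.
Substitute:
  epsilon_lateral = -(0.3 × 0.00185)
  epsilon_lateral = -0.000555
Final answer: epsilon_lateral = -0.000555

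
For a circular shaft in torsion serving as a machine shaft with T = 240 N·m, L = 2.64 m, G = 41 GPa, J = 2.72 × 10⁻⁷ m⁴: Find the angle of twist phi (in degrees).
Model: a circular shaft in torsion, so phi = (T·L) / (G·J).
Convert to SI units:
  G = 41 GPa = 4.1 × 10¹⁰ Pa
Substitute:
  phi = (240 × 2.64) / ((4.1 × 10¹⁰) × (2.72 × 10⁻⁷))
  phi = 0.05681 rad
Convert to degrees: phi = 0.05681 × 180/π = 3.255°
Final answer: phi = 3.255°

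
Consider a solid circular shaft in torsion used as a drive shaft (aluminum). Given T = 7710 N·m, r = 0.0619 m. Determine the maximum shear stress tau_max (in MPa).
Model: a solid circular shaft in torsion, so tau_max = (2·T) / (π·r^3).
Substitute:
  tau_max = (2 × 7710) / (π × 0.0619^3)
  tau_max = 2.069 × 10⁷ Pa
Convert: tau_max = 2.069 × 10⁷ Pa = 20.69 MPa
Final answer: tau_max = 20.69 MPa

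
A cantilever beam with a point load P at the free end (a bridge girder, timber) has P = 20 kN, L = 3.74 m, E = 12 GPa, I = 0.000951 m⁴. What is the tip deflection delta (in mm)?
Model: a cantilever beam with a point load P at the free end, so delta = (P·L^3) / (3·E·I).
Convert to SI units:
  P = 20 kN = 20000 N
  E = 12 GPa = 1.2 × 10¹⁰ Pa
Substitute:
  delta = (20000 × 3.74^3) / (3 × (1.2 × 10¹⁰) × 0.000951)
  delta = 0.03056 m
Convert: delta = 0.03056 m = 30.56 mm
Final answer: delta = 30.56 mm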